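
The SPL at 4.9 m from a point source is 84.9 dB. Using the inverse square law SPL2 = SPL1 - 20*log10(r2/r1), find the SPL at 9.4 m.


r2/r1 = 9.4/4.9 = 1.91837
Correction = 20*log10(1.91837) = 5.65865 dB
SPL2 = 84.9 - 5.65865 = 79.241 dB


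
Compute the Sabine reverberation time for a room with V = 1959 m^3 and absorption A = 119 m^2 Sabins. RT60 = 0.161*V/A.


RT60 = 0.161 * 1959 / 119 = 2.6504 s


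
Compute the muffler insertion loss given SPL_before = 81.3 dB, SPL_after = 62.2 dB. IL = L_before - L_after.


Insertion loss = SPL without muffler - SPL with muffler
IL = 81.3 - 62.2 = 19.1 dB


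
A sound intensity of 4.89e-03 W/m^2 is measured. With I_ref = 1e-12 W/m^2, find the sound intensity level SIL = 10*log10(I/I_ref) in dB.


I / I_ref = 4.89e-03 / 1e-12 = 4.89e+09
SIL = 10 * log10(4.89e+09) = 96.893 dB


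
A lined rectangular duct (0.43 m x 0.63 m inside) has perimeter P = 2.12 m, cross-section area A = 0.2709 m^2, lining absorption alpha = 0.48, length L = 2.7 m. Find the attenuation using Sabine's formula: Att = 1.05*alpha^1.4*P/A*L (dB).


alpha^1.4 = 0.48^1.4 = 0.35788
Attenuation rate = 1.05 * alpha^1.4 * P / A
= 1.05 * 0.35788 * 2.12 / 0.2709 = 2.94072 dB/m
Total Att = 2.94072 * 2.7 = 7.9399 dB


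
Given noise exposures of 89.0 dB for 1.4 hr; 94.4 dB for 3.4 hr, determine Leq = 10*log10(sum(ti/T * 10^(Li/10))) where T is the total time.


T_total = 1.4 + 3.4 = 4.8 hr
(1.4/4.8) * 10^(89.0/10) = 2.31679e+08
(3.4/4.8) * 10^(94.4/10) = 1.95091e+09
Sum = 2.31679e+08 + 1.95091e+09 = 2.18259e+09
Leq = 10*log10(2.18259e+09) = 93.39 dB


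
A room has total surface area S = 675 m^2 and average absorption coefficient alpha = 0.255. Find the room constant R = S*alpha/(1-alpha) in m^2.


R = 675 * 0.255 / (1 - 0.255) = 231.04 m^2


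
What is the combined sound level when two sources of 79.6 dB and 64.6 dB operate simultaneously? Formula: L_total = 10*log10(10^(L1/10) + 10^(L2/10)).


10^(79.6/10) = 9.12011e+07
10^(64.6/10) = 2.88403e+06
Sum = 9.12011e+07 + 2.88403e+06 = 9.40851e+07
L_total = 10*log10(9.40851e+07) = 79.735 dB


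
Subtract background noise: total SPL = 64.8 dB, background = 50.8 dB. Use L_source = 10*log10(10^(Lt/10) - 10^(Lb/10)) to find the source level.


10^(64.8/10) = 3.01995e+06
10^(50.8/10) = 120226
Difference = 3.01995e+06 - 120226 = 2.89972e+06
L_source = 10*log10(2.89972e+06) = 64.624 dB


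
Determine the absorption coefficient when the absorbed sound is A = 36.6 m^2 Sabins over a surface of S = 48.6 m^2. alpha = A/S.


Absorption coefficient = absorbed power / incident power
alpha = A / S = 36.6 / 48.6 = 0.75309


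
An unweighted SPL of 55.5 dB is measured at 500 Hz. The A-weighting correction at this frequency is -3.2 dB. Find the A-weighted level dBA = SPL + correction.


A-weighting table: 500 Hz -> -3.2 dB correction
SPL_A = SPL + correction = 55.5 + (-3.2) = 52.3 dBA


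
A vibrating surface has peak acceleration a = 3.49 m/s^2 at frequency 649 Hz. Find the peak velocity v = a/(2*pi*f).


omega = 2*pi*f = 2*pi*649 = 4077.79 rad/s
v = a / omega = 3.49 / 4077.79 = 0.00085586 m/s


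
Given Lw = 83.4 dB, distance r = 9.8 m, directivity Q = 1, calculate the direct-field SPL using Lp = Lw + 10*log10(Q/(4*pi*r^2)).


4*pi*r^2 = 4*pi*9.8^2 = 1206.87 m^2
Q / (4*pi*r^2) = 1 / 1206.87 = 0.00082859
Lp = 83.4 + 10*log10(0.00082859) = 52.583 dB


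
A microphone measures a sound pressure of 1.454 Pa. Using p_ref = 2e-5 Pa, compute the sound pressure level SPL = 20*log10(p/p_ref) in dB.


p / p_ref = 1.454 / 2e-5 = 72700
SPL = 20 * log10(72700) = 97.231 dB


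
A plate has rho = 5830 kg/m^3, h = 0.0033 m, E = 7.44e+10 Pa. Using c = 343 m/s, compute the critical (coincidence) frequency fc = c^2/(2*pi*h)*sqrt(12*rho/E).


12*rho/E = 12*5830/7.44e+10 = 9.40323e-07
sqrt(12*rho/E) = sqrt(9.40323e-07) = 0.000969703
c^2/(2*pi*h) = 343^2/(2*pi*0.0033) = 5.67407e+06
fc = 5.67407e+06 * 0.000969703 = 5502.2 Hz


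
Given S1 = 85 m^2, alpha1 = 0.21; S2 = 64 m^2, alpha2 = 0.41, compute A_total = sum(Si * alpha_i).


85 * 0.21 = 17.85
64 * 0.41 = 26.24
A_total = 17.85 + 26.24 = 44.09 m^2


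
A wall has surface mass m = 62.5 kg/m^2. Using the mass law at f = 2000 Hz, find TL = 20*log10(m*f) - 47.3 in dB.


m * f = 62.5 * 2000 = 125000
20*log10(125000) = 101.938 dB
TL = 101.938 - 47.3 = 54.638 dB


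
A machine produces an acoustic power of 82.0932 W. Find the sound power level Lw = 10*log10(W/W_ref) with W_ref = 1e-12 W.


W / W_ref = 82.0932 / 1e-12 = 8.20932e+13
Lw = 10 * log10(8.20932e+13) = 139.14 dB


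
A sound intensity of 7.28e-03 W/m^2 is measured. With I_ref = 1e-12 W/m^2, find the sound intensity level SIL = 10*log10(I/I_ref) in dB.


I / I_ref = 7.28e-03 / 1e-12 = 7.28e+09
SIL = 10 * log10(7.28e+09) = 98.621 dB


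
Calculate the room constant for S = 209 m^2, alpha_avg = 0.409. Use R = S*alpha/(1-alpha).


R = 209 * 0.409 / (1 - 0.409) = 144.64 m^2


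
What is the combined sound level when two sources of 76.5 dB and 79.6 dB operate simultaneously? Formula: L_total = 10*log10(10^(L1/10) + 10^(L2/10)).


10^(76.5/10) = 4.46684e+07
10^(79.6/10) = 9.12011e+07
Sum = 4.46684e+07 + 9.12011e+07 = 1.3587e+08
L_total = 10*log10(1.3587e+08) = 81.331 dB


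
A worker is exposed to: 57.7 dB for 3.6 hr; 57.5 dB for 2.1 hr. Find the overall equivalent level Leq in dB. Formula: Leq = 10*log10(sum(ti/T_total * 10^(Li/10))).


T_total = 3.6 + 2.1 = 5.7 hr
(3.6/5.7) * 10^(57.7/10) = 371901
(2.1/5.7) * 10^(57.5/10) = 207178
Sum = 371901 + 207178 = 579079
Leq = 10*log10(579079) = 57.627 dB


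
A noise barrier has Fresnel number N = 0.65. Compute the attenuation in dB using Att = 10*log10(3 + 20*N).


3 + 20*N = 3 + 20*0.65 = 16
Att = 10*log10(16) = 12.041 dB


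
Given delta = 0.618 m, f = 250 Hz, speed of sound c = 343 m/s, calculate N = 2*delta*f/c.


N = 2*delta*f/c = 2*delta/lambda, where lambda = c/f
lambda = 343 / 250 = 1.372 m
N = 2 * 0.618 / 1.372 = 0.90087


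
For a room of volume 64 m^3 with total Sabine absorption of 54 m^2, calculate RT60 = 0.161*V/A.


RT60 = 0.161 * 64 / 54 = 0.19081 s


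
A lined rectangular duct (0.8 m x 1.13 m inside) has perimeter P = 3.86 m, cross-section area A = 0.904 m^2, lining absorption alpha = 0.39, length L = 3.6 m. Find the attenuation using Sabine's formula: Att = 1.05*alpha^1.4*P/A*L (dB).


alpha^1.4 = 0.39^1.4 = 0.267603
Attenuation rate = 1.05 * alpha^1.4 * P / A
= 1.05 * 0.267603 * 3.86 / 0.904 = 1.19977 dB/m
Total Att = 1.19977 * 3.6 = 4.3192 dB


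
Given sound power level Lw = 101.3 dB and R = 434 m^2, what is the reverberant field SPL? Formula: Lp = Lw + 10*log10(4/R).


4/R = 4/434 = 0.00921659
Lp = 101.3 + 10*log10(0.00921659) = 80.946 dB


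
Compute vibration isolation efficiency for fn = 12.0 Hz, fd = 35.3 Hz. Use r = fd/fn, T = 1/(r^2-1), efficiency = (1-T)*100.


r = 35.3 / 12.0 = 2.94167
r^2 - 1 = 2.94167^2 - 1 = 7.65342
T = 1/7.65342 = 0.130661
Efficiency = (1 - 0.130661)*100 = 86.934 %


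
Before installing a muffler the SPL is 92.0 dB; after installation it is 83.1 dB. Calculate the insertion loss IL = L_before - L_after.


Insertion loss = SPL without muffler - SPL with muffler
IL = 92.0 - 83.1 = 8.9 dB


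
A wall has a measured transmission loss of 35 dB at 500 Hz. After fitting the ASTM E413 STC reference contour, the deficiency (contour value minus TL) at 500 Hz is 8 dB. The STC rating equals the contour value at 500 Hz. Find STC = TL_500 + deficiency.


By ASTM E413, STC = value of the fitted reference contour at 500 Hz.
Contour value at 500 Hz = TL_500 + deficiency = 35 + 8 = 43
STC = 43


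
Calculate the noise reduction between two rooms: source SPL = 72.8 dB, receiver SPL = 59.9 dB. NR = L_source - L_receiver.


NR = L_source - L_receiver (difference between source and receiving room levels)
NR = 72.8 - 59.9 = 12.9 dB


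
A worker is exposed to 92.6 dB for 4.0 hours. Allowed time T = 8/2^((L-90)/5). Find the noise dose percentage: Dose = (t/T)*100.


T_allowed = 8 / 2^((92.6 - 90)/5) = 5.57897 hr
Dose = 4.0 / 5.57897 * 100 = 71.698 %


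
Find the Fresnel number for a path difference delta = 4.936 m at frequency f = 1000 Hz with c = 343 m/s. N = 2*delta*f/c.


N = 2*delta*f/c = 2*delta/lambda, where lambda = c/f
lambda = 343 / 1000 = 0.343 m
N = 2 * 4.936 / 0.343 = 28.781


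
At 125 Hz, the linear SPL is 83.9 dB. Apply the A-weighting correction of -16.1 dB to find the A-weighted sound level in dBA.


A-weighting table: 125 Hz -> -16.1 dB correction
SPL_A = SPL + correction = 83.9 + (-16.1) = 67.8 dBA


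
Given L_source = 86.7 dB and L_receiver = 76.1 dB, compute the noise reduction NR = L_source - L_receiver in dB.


NR = L_source - L_receiver (difference between source and receiving room levels)
NR = 86.7 - 76.1 = 10.6 dB


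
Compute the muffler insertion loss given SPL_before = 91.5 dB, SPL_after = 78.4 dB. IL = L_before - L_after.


Insertion loss = SPL without muffler - SPL with muffler
IL = 91.5 - 78.4 = 13.1 dB


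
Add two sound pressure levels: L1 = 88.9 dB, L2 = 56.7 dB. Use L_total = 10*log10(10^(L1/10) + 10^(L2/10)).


10^(88.9/10) = 7.76247e+08
10^(56.7/10) = 467735
Sum = 7.76247e+08 + 467735 = 7.76715e+08
L_total = 10*log10(7.76715e+08) = 88.903 dB


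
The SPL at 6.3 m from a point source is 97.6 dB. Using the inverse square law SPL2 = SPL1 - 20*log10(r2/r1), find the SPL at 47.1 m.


r2/r1 = 47.1/6.3 = 7.47619
Correction = 20*log10(7.47619) = 17.4736 dB
SPL2 = 97.6 - 17.4736 = 80.126 dB


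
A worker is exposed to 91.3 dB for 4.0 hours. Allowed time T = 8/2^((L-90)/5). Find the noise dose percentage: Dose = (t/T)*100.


T_allowed = 8 / 2^((91.3 - 90)/5) = 6.6807 hr
Dose = 4.0 / 6.6807 * 100 = 59.874 %


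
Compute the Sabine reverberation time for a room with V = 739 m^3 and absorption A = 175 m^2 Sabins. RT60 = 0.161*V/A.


RT60 = 0.161 * 739 / 175 = 0.67988 s


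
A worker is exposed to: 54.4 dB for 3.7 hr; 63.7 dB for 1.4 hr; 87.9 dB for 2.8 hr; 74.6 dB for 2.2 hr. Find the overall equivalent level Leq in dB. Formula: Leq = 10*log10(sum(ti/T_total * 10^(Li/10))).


T_total = 3.7 + 1.4 + 2.8 + 2.2 = 10.1 hr
(3.7/10.1) * 10^(54.4/10) = 100897
(1.4/10.1) * 10^(63.7/10) = 324943
(2.8/10.1) * 10^(87.9/10) = 1.70937e+08
(2.2/10.1) * 10^(74.6/10) = 6.28205e+06
Sum = 100897 + 324943 + 1.70937e+08 + 6.28205e+06 = 1.77645e+08
Leq = 10*log10(1.77645e+08) = 82.496 dB


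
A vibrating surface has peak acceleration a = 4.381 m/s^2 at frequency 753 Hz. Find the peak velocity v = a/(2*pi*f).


omega = 2*pi*f = 2*pi*753 = 4731.24 rad/s
v = a / omega = 4.381 / 4731.24 = 0.00092597 m/s


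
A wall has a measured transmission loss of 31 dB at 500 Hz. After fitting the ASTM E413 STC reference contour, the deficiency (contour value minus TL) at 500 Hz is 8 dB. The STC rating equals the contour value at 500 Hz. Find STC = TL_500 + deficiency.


By ASTM E413, STC = value of the fitted reference contour at 500 Hz.
Contour value at 500 Hz = TL_500 + deficiency = 31 + 8 = 39
STC = 39


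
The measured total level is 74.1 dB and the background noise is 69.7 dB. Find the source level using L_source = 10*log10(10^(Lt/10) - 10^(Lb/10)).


10^(74.1/10) = 2.5704e+07
10^(69.7/10) = 9.33254e+06
Difference = 2.5704e+07 - 9.33254e+06 = 1.63715e+07
L_source = 10*log10(1.63715e+07) = 72.141 dB


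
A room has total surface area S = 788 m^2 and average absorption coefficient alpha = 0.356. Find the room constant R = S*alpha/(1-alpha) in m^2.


R = 788 * 0.356 / (1 - 0.356) = 435.6 m^2


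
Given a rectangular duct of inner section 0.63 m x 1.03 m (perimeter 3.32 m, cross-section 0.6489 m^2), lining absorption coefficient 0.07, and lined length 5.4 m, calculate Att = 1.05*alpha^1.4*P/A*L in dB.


alpha^1.4 = 0.07^1.4 = 0.0241622
Attenuation rate = 1.05 * alpha^1.4 * P / A
= 1.05 * 0.0241622 * 3.32 / 0.6489 = 0.129803 dB/m
Total Att = 0.129803 * 5.4 = 0.70094 dB


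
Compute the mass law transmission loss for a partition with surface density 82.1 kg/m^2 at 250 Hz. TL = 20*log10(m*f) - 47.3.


m * f = 82.1 * 250 = 20525
20*log10(20525) = 86.2457 dB
TL = 86.2457 - 47.3 = 38.946 dB


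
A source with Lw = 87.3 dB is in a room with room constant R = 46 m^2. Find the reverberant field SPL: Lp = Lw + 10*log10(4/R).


4/R = 4/46 = 0.0869565
Lp = 87.3 + 10*log10(0.0869565) = 76.693 dB


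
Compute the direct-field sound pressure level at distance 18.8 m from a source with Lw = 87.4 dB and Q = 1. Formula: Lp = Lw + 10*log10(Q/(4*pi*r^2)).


4*pi*r^2 = 4*pi*18.8^2 = 4441.46 m^2
Q / (4*pi*r^2) = 1 / 4441.46 = 0.000225151
Lp = 87.4 + 10*log10(0.000225151) = 50.925 dB


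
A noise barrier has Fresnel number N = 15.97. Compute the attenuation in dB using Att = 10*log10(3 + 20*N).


3 + 20*N = 3 + 20*15.97 = 322.4
Att = 10*log10(322.4) = 25.084 dB


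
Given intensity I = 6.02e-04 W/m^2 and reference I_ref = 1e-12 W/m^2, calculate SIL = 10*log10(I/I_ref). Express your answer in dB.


I / I_ref = 6.02e-04 / 1e-12 = 6.02e+08
SIL = 10 * log10(6.02e+08) = 87.796 dB


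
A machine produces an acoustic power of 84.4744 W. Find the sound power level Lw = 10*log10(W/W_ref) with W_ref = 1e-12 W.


W / W_ref = 84.4744 / 1e-12 = 8.44744e+13
Lw = 10 * log10(8.44744e+13) = 139.27 dB


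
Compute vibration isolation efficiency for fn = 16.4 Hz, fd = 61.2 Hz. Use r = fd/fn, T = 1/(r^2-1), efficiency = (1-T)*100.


r = 61.2 / 16.4 = 3.73171
r^2 - 1 = 3.73171^2 - 1 = 12.9257
T = 1/12.9257 = 0.0773652
Efficiency = (1 - 0.0773652)*100 = 92.263 %


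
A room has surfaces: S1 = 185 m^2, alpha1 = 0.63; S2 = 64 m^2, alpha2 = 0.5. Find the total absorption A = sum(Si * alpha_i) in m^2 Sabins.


185 * 0.63 = 116.55
64 * 0.5 = 32
A_total = 116.55 + 32 = 148.55 m^2


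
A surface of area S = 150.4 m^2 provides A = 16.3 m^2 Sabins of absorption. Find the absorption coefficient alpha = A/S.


Absorption coefficient = absorbed power / incident power
alpha = A / S = 16.3 / 150.4 = 0.10838


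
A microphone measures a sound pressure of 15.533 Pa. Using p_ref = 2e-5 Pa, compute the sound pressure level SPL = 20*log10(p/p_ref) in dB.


p / p_ref = 15.533 / 2e-5 = 776650
SPL = 20 * log10(776650) = 117.8 dB


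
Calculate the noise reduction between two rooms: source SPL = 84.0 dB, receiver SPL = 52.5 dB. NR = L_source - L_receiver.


NR = L_source - L_receiver (difference between source and receiving room levels)
NR = 84.0 - 52.5 = 31.5 dB


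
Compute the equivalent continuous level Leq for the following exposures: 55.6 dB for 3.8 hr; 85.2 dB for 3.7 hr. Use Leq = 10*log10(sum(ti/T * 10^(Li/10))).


T_total = 3.8 + 3.7 = 7.5 hr
(3.8/7.5) * 10^(55.6/10) = 183960
(3.7/7.5) * 10^(85.2/10) = 1.63358e+08
Sum = 183960 + 1.63358e+08 = 1.63542e+08
Leq = 10*log10(1.63542e+08) = 82.136 dB


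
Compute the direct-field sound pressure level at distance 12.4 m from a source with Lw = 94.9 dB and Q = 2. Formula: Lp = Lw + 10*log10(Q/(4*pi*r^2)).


4*pi*r^2 = 4*pi*12.4^2 = 1932.21 m^2
Q / (4*pi*r^2) = 2 / 1932.21 = 0.00103508
Lp = 94.9 + 10*log10(0.00103508) = 65.05 dB


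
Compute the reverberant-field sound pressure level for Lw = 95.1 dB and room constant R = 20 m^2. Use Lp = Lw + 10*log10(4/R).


4/R = 4/20 = 0.2
Lp = 95.1 + 10*log10(0.2) = 88.11 dB


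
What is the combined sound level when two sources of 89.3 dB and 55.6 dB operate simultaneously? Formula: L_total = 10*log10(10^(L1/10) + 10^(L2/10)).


10^(89.3/10) = 8.51138e+08
10^(55.6/10) = 363078
Sum = 8.51138e+08 + 363078 = 8.51501e+08
L_total = 10*log10(8.51501e+08) = 89.302 dB


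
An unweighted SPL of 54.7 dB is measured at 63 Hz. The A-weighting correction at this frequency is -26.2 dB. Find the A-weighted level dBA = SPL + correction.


A-weighting table: 63 Hz -> -26.2 dB correction
SPL_A = SPL + correction = 54.7 + (-26.2) = 28.5 dBA


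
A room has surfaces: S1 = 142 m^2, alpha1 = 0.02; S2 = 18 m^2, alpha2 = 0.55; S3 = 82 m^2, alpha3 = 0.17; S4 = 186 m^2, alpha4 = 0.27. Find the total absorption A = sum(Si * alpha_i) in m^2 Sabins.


142 * 0.02 = 2.84
18 * 0.55 = 9.9
82 * 0.17 = 13.94
186 * 0.27 = 50.22
A_total = 2.84 + 9.9 + 13.94 + 50.22 = 76.9 m^2


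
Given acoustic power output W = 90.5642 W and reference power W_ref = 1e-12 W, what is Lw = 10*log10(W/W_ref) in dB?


W / W_ref = 90.5642 / 1e-12 = 9.05642e+13
Lw = 10 * log10(9.05642e+13) = 139.57 dB


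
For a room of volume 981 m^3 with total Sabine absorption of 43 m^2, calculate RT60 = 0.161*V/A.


RT60 = 0.161 * 981 / 43 = 3.673 s


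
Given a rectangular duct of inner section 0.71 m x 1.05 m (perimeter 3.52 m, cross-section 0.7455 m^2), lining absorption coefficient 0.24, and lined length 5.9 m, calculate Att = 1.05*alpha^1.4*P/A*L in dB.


alpha^1.4 = 0.24^1.4 = 0.135611
Attenuation rate = 1.05 * alpha^1.4 * P / A
= 1.05 * 0.135611 * 3.52 / 0.7455 = 0.672325 dB/m
Total Att = 0.672325 * 5.9 = 3.9667 dB


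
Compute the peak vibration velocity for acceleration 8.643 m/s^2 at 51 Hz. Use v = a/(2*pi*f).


omega = 2*pi*f = 2*pi*51 = 320.442 rad/s
v = a / omega = 8.643 / 320.442 = 0.026972 m/s


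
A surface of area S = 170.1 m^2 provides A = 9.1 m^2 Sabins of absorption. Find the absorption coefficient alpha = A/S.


Absorption coefficient = absorbed power / incident power
alpha = A / S = 9.1 / 170.1 = 0.053498


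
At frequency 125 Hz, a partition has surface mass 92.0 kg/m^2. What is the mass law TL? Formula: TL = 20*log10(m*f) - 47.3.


m * f = 92.0 * 125 = 11500
20*log10(11500) = 81.214 dB
TL = 81.214 - 47.3 = 33.914 dB


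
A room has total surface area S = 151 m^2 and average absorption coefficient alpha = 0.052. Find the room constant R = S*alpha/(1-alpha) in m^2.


R = 151 * 0.052 / (1 - 0.052) = 8.2827 m^2


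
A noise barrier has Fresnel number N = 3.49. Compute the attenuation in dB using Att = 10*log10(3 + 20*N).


3 + 20*N = 3 + 20*3.49 = 72.8
Att = 10*log10(72.8) = 18.621 dB


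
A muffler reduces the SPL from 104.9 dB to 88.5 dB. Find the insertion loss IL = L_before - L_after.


Insertion loss = SPL without muffler - SPL with muffler
IL = 104.9 - 88.5 = 16.4 dB


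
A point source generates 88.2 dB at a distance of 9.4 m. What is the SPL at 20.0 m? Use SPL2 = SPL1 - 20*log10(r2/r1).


r2/r1 = 20.0/9.4 = 2.12766
Correction = 20*log10(2.12766) = 6.55804 dB
SPL2 = 88.2 - 6.55804 = 81.642 dB


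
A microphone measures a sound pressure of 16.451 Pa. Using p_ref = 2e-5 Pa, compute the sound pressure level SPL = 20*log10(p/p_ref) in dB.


p / p_ref = 16.451 / 2e-5 = 822550
SPL = 20 * log10(822550) = 118.3 dB


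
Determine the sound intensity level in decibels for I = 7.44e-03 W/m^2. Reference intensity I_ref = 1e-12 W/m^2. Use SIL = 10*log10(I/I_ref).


I / I_ref = 7.44e-03 / 1e-12 = 7.44e+09
SIL = 10 * log10(7.44e+09) = 98.716 dB


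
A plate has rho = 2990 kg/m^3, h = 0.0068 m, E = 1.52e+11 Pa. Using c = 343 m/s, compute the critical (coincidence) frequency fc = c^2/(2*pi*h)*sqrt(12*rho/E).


12*rho/E = 12*2990/1.52e+11 = 2.36053e-07
sqrt(12*rho/E) = sqrt(2.36053e-07) = 0.000485853
c^2/(2*pi*h) = 343^2/(2*pi*0.0068) = 2.75359e+06
fc = 2.75359e+06 * 0.000485853 = 1337.8 Hz


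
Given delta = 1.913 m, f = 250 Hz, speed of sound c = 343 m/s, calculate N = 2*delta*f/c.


N = 2*delta*f/c = 2*delta/lambda, where lambda = c/f
lambda = 343 / 250 = 1.372 m
N = 2 * 1.913 / 1.372 = 2.7886


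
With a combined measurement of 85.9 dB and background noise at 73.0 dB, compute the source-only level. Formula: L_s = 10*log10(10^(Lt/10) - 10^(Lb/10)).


10^(85.9/10) = 3.89045e+08
10^(73.0/10) = 1.99526e+07
Difference = 3.89045e+08 - 1.99526e+07 = 3.69092e+08
L_source = 10*log10(3.69092e+08) = 85.671 dB


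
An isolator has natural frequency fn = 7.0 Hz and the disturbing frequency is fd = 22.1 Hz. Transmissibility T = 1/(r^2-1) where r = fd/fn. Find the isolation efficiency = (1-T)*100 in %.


r = 22.1 / 7.0 = 3.15714
r^2 - 1 = 3.15714^2 - 1 = 8.96753
T = 1/8.96753 = 0.111513
Efficiency = (1 - 0.111513)*100 = 88.849 %


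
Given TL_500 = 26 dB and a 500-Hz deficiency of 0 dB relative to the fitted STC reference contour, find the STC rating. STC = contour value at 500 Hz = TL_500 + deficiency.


By ASTM E413, STC = value of the fitted reference contour at 500 Hz.
Contour value at 500 Hz = TL_500 + deficiency = 26 + 0 = 26
STC = 26


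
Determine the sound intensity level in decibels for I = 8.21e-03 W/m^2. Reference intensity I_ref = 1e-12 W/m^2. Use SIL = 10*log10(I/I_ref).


I / I_ref = 8.21e-03 / 1e-12 = 8.21e+09
SIL = 10 * log10(8.21e+09) = 99.143 dB


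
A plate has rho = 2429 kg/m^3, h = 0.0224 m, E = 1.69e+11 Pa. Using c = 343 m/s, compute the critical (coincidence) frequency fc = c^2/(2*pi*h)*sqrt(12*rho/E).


12*rho/E = 12*2429/1.69e+11 = 1.72473e-07
sqrt(12*rho/E) = sqrt(1.72473e-07) = 0.000415299
c^2/(2*pi*h) = 343^2/(2*pi*0.0224) = 835912
fc = 835912 * 0.000415299 = 347.15 Hz


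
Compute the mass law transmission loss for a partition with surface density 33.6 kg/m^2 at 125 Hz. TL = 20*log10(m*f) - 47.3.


m * f = 33.6 * 125 = 4200
20*log10(4200) = 72.465 dB
TL = 72.465 - 47.3 = 25.165 dB


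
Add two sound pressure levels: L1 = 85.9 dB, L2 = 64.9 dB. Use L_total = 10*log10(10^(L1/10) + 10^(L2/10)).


10^(85.9/10) = 3.89045e+08
10^(64.9/10) = 3.0903e+06
Sum = 3.89045e+08 + 3.0903e+06 = 3.92135e+08
L_total = 10*log10(3.92135e+08) = 85.934 dB


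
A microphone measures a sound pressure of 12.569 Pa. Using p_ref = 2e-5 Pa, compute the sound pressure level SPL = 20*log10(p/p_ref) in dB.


p / p_ref = 12.569 / 2e-5 = 628450
SPL = 20 * log10(628450) = 115.97 dB


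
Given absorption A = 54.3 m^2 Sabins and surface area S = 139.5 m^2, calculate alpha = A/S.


Absorption coefficient = absorbed power / incident power
alpha = A / S = 54.3 / 139.5 = 0.38925


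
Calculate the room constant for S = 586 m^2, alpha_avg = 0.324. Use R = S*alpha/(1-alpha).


R = 586 * 0.324 / (1 - 0.324) = 280.86 m^2


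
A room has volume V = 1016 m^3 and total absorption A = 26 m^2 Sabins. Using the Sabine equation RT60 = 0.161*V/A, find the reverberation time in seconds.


RT60 = 0.161 * 1016 / 26 = 6.2914 s


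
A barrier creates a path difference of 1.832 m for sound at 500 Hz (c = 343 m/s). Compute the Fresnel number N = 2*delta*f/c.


N = 2*delta*f/c = 2*delta/lambda, where lambda = c/f
lambda = 343 / 500 = 0.686 m
N = 2 * 1.832 / 0.686 = 5.3411


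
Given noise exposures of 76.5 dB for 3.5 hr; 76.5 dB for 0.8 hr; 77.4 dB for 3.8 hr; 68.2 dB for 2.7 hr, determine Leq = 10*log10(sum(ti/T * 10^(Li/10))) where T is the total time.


T_total = 3.5 + 0.8 + 3.8 + 2.7 = 10.8 hr
(3.5/10.8) * 10^(76.5/10) = 1.44759e+07
(0.8/10.8) * 10^(76.5/10) = 3.30877e+06
(3.8/10.8) * 10^(77.4/10) = 1.93357e+07
(2.7/10.8) * 10^(68.2/10) = 1.65173e+06
Sum = 1.44759e+07 + 3.30877e+06 + 1.93357e+07 + 1.65173e+06 = 3.87721e+07
Leq = 10*log10(3.87721e+07) = 75.885 dB


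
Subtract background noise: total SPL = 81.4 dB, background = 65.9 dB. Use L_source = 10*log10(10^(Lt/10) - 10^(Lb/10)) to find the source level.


10^(81.4/10) = 1.38038e+08
10^(65.9/10) = 3.89045e+06
Difference = 1.38038e+08 - 3.89045e+06 = 1.34148e+08
L_source = 10*log10(1.34148e+08) = 81.276 dB


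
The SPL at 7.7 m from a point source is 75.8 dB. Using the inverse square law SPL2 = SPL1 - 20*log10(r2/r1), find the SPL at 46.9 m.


r2/r1 = 46.9/7.7 = 6.09091
Correction = 20*log10(6.09091) = 15.6936 dB
SPL2 = 75.8 - 15.6936 = 60.106 dB


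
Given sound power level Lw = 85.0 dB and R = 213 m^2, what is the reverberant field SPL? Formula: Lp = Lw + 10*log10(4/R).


4/R = 4/213 = 0.0187793
Lp = 85.0 + 10*log10(0.0187793) = 67.737 dB


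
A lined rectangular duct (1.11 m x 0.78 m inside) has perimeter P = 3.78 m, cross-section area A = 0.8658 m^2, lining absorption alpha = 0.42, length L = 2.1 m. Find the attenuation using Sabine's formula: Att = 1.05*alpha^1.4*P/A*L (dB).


alpha^1.4 = 0.42^1.4 = 0.296858
Attenuation rate = 1.05 * alpha^1.4 * P / A
= 1.05 * 0.296858 * 3.78 / 0.8658 = 1.36086 dB/m
Total Att = 1.36086 * 2.1 = 2.8578 dB


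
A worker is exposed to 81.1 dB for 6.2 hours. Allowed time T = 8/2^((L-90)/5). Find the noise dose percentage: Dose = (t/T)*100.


T_allowed = 8 / 2^((81.1 - 90)/5) = 27.4741 hr
Dose = 6.2 / 27.4741 * 100 = 22.567 %


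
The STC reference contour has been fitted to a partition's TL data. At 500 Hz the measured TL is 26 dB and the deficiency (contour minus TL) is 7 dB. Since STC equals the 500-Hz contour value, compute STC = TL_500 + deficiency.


By ASTM E413, STC = value of the fitted reference contour at 500 Hz.
Contour value at 500 Hz = TL_500 + deficiency = 26 + 7 = 33
STC = 33


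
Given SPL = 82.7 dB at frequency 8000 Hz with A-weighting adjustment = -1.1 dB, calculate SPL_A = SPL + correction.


A-weighting table: 8000 Hz -> -1.1 dB correction
SPL_A = SPL + correction = 82.7 + (-1.1) = 81.6 dBA


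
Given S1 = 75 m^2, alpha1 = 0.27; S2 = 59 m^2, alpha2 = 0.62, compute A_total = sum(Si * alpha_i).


75 * 0.27 = 20.25
59 * 0.62 = 36.58
A_total = 20.25 + 36.58 = 56.83 m^2


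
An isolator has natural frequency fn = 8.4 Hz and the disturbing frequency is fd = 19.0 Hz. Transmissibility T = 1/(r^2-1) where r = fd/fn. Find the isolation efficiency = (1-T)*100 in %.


r = 19.0 / 8.4 = 2.2619
r^2 - 1 = 2.2619^2 - 1 = 4.11619
T = 1/4.11619 = 0.242943
Efficiency = (1 - 0.242943)*100 = 75.706 %


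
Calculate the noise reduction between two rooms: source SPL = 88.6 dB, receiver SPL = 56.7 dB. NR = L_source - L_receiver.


NR = L_source - L_receiver (difference between source and receiving room levels)
NR = 88.6 - 56.7 = 31.9 dB


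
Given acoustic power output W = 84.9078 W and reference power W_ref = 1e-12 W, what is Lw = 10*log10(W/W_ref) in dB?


W / W_ref = 84.9078 / 1e-12 = 8.49078e+13
Lw = 10 * log10(8.49078e+13) = 139.29 dB


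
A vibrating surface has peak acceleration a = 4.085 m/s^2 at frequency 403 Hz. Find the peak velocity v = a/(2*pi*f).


omega = 2*pi*f = 2*pi*403 = 2532.12 rad/s
v = a / omega = 4.085 / 2532.12 = 0.0016133 m/s


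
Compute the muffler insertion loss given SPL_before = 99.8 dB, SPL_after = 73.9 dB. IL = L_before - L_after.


Insertion loss = SPL without muffler - SPL with muffler
IL = 99.8 - 73.9 = 25.9 dB


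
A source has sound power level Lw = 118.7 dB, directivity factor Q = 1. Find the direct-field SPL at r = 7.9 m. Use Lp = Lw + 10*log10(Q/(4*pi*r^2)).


4*pi*r^2 = 4*pi*7.9^2 = 784.267 m^2
Q / (4*pi*r^2) = 1 / 784.267 = 0.00127508
Lp = 118.7 + 10*log10(0.00127508) = 89.755 dB


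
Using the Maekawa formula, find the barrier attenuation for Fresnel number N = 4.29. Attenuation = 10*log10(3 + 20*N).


3 + 20*N = 3 + 20*4.29 = 88.8
Att = 10*log10(88.8) = 19.484 dB


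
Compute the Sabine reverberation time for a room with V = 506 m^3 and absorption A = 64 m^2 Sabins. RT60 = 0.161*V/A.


RT60 = 0.161 * 506 / 64 = 1.2729 s


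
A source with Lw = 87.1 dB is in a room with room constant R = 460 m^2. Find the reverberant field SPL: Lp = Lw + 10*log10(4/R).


4/R = 4/460 = 0.00869565
Lp = 87.1 + 10*log10(0.00869565) = 66.493 dB


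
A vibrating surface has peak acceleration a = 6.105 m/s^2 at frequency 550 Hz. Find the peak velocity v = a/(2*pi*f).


omega = 2*pi*f = 2*pi*550 = 3455.75 rad/s
v = a / omega = 6.105 / 3455.75 = 0.0017666 m/s


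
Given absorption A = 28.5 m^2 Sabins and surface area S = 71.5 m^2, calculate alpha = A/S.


Absorption coefficient = absorbed power / incident power
alpha = A / S = 28.5 / 71.5 = 0.3986


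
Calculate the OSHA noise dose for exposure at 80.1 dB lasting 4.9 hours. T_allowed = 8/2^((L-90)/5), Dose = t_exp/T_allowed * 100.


T_allowed = 8 / 2^((80.1 - 90)/5) = 31.5594 hr
Dose = 4.9 / 31.5594 * 100 = 15.526 %


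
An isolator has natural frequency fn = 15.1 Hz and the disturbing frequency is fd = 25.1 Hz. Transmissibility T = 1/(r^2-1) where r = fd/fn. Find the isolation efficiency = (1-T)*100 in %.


r = 25.1 / 15.1 = 1.66225
r^2 - 1 = 1.66225^2 - 1 = 1.76308
T = 1/1.76308 = 0.567189
Efficiency = (1 - 0.567189)*100 = 43.281 %


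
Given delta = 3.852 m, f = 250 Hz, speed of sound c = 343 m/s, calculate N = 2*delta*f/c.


N = 2*delta*f/c = 2*delta/lambda, where lambda = c/f
lambda = 343 / 250 = 1.372 m
N = 2 * 3.852 / 1.372 = 5.6152


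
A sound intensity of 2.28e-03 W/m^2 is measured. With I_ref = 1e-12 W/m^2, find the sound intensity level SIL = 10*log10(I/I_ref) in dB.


I / I_ref = 2.28e-03 / 1e-12 = 2.28e+09
SIL = 10 * log10(2.28e+09) = 93.579 dB


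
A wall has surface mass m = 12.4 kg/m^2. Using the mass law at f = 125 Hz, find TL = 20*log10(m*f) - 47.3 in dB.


m * f = 12.4 * 125 = 1550
20*log10(1550) = 63.8066 dB
TL = 63.8066 - 47.3 = 16.507 dB


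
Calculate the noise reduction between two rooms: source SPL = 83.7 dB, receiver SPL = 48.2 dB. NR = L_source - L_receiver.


NR = L_source - L_receiver (difference between source and receiving room levels)
NR = 83.7 - 48.2 = 35.5 dB


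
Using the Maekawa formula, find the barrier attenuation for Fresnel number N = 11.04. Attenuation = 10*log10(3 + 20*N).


3 + 20*N = 3 + 20*11.04 = 223.8
Att = 10*log10(223.8) = 23.499 dB


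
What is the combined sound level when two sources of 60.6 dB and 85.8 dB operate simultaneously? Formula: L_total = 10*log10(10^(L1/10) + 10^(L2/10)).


10^(60.6/10) = 1.14815e+06
10^(85.8/10) = 3.80189e+08
Sum = 1.14815e+06 + 3.80189e+08 = 3.81337e+08
L_total = 10*log10(3.81337e+08) = 85.813 dB


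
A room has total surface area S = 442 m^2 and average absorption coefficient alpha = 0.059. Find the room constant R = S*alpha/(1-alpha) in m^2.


R = 442 * 0.059 / (1 - 0.059) = 27.713 m^2


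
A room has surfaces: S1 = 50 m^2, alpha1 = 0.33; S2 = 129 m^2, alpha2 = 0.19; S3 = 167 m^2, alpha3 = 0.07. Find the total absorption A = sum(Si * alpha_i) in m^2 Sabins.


50 * 0.33 = 16.5
129 * 0.19 = 24.51
167 * 0.07 = 11.69
A_total = 16.5 + 24.51 + 11.69 = 52.7 m^2


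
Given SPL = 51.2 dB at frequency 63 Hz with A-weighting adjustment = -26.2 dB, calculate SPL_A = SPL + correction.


A-weighting table: 63 Hz -> -26.2 dB correction
SPL_A = SPL + correction = 51.2 + (-26.2) = 25 dBA


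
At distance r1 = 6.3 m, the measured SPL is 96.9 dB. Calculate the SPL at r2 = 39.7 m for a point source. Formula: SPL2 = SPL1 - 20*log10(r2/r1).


r2/r1 = 39.7/6.3 = 6.30159
Correction = 20*log10(6.30159) = 15.989 dB
SPL2 = 96.9 - 15.989 = 80.911 dB


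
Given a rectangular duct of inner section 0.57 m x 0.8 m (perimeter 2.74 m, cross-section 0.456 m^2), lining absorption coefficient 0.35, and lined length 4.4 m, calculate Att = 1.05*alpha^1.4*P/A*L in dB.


alpha^1.4 = 0.35^1.4 = 0.229983
Attenuation rate = 1.05 * alpha^1.4 * P / A
= 1.05 * 0.229983 * 2.74 / 0.456 = 1.45101 dB/m
Total Att = 1.45101 * 4.4 = 6.3844 dB


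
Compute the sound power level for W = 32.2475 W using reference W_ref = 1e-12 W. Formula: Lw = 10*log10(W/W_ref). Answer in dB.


W / W_ref = 32.2475 / 1e-12 = 3.22475e+13
Lw = 10 * log10(3.22475e+13) = 135.08 dB


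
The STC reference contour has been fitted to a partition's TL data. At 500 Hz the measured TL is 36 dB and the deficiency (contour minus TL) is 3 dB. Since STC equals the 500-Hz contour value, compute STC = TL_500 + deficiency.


By ASTM E413, STC = value of the fitted reference contour at 500 Hz.
Contour value at 500 Hz = TL_500 + deficiency = 36 + 3 = 39
STC = 39


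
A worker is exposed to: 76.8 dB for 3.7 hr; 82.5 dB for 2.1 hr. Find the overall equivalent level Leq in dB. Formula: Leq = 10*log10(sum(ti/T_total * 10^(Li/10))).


T_total = 3.7 + 2.1 = 5.8 hr
(3.7/5.8) * 10^(76.8/10) = 3.05333e+07
(2.1/5.8) * 10^(82.5/10) = 6.4386e+07
Sum = 3.05333e+07 + 6.4386e+07 = 9.49193e+07
Leq = 10*log10(9.49193e+07) = 79.774 dB


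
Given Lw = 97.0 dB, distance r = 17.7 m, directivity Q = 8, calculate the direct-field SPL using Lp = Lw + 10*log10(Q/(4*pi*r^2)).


4*pi*r^2 = 4*pi*17.7^2 = 3936.92 m^2
Q / (4*pi*r^2) = 8 / 3936.92 = 0.00203205
Lp = 97.0 + 10*log10(0.00203205) = 70.079 dB


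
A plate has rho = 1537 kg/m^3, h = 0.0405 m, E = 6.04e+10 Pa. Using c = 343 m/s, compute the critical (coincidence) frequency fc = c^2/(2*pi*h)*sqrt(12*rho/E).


12*rho/E = 12*1537/6.04e+10 = 3.05364e-07
sqrt(12*rho/E) = sqrt(3.05364e-07) = 0.000552598
c^2/(2*pi*h) = 343^2/(2*pi*0.0405) = 462331
fc = 462331 * 0.000552598 = 255.48 Hz


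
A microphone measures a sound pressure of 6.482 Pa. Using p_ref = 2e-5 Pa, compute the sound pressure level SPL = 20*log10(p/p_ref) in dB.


p / p_ref = 6.482 / 2e-5 = 324100
SPL = 20 * log10(324100) = 110.21 dB


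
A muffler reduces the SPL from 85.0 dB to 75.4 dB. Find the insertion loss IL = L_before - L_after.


Insertion loss = SPL without muffler - SPL with muffler
IL = 85.0 - 75.4 = 9.6 dB


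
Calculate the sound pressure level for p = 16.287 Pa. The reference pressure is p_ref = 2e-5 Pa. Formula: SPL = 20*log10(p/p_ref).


p / p_ref = 16.287 / 2e-5 = 814350
SPL = 20 * log10(814350) = 118.22 dB


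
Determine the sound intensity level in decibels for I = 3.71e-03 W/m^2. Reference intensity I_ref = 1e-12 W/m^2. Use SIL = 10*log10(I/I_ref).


I / I_ref = 3.71e-03 / 1e-12 = 3.71e+09
SIL = 10 * log10(3.71e+09) = 95.694 dB


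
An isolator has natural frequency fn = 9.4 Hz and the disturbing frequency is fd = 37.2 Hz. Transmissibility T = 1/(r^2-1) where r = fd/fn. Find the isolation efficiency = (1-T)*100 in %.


r = 37.2 / 9.4 = 3.95745
r^2 - 1 = 3.95745^2 - 1 = 14.6614
T = 1/14.6614 = 0.0682063
Efficiency = (1 - 0.0682063)*100 = 93.179 %


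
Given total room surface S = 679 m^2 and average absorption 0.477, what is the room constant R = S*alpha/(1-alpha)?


R = 679 * 0.477 / (1 - 0.477) = 619.28 m^2


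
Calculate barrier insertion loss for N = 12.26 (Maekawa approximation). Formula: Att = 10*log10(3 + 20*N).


3 + 20*N = 3 + 20*12.26 = 248.2
Att = 10*log10(248.2) = 23.948 dB


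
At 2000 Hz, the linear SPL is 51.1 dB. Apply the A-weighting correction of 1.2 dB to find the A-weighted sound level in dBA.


A-weighting table: 2000 Hz -> 1.2 dB correction
SPL_A = SPL + correction = 51.1 + (1.2) = 52.3 dBA


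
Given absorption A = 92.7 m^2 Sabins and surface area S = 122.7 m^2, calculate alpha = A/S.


Absorption coefficient = absorbed power / incident power
alpha = A / S = 92.7 / 122.7 = 0.7555


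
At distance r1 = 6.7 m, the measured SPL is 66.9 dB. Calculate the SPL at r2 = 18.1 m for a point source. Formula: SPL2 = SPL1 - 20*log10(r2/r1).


r2/r1 = 18.1/6.7 = 2.70149
Correction = 20*log10(2.70149) = 8.63207 dB
SPL2 = 66.9 - 8.63207 = 58.268 dB


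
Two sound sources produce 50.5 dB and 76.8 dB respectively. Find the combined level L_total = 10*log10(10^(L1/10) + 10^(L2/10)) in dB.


10^(50.5/10) = 112202
10^(76.8/10) = 4.7863e+07
Sum = 112202 + 4.7863e+07 = 4.79752e+07
L_total = 10*log10(4.79752e+07) = 76.81 dB


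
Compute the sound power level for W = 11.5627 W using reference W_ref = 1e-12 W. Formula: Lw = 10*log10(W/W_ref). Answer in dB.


W / W_ref = 11.5627 / 1e-12 = 1.15627e+13
Lw = 10 * log10(1.15627e+13) = 130.63 dB


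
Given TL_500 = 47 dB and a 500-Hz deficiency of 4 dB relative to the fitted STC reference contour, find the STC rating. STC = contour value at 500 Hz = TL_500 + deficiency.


By ASTM E413, STC = value of the fitted reference contour at 500 Hz.
Contour value at 500 Hz = TL_500 + deficiency = 47 + 4 = 51
STC = 51


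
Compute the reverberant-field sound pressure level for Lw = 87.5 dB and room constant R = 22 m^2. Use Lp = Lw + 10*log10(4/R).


4/R = 4/22 = 0.181818
Lp = 87.5 + 10*log10(0.181818) = 80.096 dB


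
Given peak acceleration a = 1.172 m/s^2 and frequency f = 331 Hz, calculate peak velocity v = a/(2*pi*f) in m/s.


omega = 2*pi*f = 2*pi*331 = 2079.73 rad/s
v = a / omega = 1.172 / 2079.73 = 0.00056353 m/s


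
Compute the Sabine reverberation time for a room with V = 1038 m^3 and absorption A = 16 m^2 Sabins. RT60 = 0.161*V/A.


RT60 = 0.161 * 1038 / 16 = 10.445 s


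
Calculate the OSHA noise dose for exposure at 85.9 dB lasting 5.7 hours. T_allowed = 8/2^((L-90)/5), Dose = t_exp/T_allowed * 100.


T_allowed = 8 / 2^((85.9 - 90)/5) = 14.1232 hr
Dose = 5.7 / 14.1232 * 100 = 40.359 %


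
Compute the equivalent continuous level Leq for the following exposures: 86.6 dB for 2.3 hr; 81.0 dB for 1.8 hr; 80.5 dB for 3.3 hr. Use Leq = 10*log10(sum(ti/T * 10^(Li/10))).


T_total = 2.3 + 1.8 + 3.3 = 7.4 hr
(2.3/7.4) * 10^(86.6/10) = 1.42068e+08
(1.8/7.4) * 10^(81.0/10) = 3.06225e+07
(3.3/7.4) * 10^(80.5/10) = 5.0036e+07
Sum = 1.42068e+08 + 3.06225e+07 + 5.0036e+07 = 2.22726e+08
Leq = 10*log10(2.22726e+08) = 83.478 dB


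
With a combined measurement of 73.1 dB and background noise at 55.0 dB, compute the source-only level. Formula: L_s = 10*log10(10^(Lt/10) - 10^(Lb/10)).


10^(73.1/10) = 2.04174e+07
10^(55.0/10) = 316228
Difference = 2.04174e+07 - 316228 = 2.01012e+07
L_source = 10*log10(2.01012e+07) = 73.032 dB


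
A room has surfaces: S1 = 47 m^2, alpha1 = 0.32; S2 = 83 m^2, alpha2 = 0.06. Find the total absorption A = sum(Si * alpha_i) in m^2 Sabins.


47 * 0.32 = 15.04
83 * 0.06 = 4.98
A_total = 15.04 + 4.98 = 20.02 m^2


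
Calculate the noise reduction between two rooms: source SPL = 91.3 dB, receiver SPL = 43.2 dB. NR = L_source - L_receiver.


NR = L_source - L_receiver (difference between source and receiving room levels)
NR = 91.3 - 43.2 = 48.1 dB


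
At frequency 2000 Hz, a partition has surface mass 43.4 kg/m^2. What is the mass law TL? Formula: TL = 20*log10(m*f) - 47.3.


m * f = 43.4 * 2000 = 86800
20*log10(86800) = 98.7704 dB
TL = 98.7704 - 47.3 = 51.47 dB


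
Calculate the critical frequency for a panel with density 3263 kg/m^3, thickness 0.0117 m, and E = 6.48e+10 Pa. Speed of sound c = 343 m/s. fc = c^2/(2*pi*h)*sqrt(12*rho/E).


12*rho/E = 12*3263/6.48e+10 = 6.04259e-07
sqrt(12*rho/E) = sqrt(6.04259e-07) = 0.000777341
c^2/(2*pi*h) = 343^2/(2*pi*0.0117) = 1.60038e+06
fc = 1.60038e+06 * 0.000777341 = 1244 Hz


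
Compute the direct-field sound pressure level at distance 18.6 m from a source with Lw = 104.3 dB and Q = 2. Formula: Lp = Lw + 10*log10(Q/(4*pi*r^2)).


4*pi*r^2 = 4*pi*18.6^2 = 4347.46 m^2
Q / (4*pi*r^2) = 2 / 4347.46 = 0.000460039
Lp = 104.3 + 10*log10(0.000460039) = 70.928 dB


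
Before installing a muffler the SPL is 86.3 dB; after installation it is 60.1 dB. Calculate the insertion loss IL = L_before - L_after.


Insertion loss = SPL without muffler - SPL with muffler
IL = 86.3 - 60.1 = 26.2 dB


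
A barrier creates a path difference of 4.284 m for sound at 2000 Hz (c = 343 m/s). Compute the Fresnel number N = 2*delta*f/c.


N = 2*delta*f/c = 2*delta/lambda, where lambda = c/f
lambda = 343 / 2000 = 0.1715 m
N = 2 * 4.284 / 0.1715 = 49.959


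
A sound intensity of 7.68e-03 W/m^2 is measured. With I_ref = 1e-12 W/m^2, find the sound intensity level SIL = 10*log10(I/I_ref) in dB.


I / I_ref = 7.68e-03 / 1e-12 = 7.68e+09
SIL = 10 * log10(7.68e+09) = 98.854 dB


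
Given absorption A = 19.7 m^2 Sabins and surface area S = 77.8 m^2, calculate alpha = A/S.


Absorption coefficient = absorbed power / incident power
alpha = A / S = 19.7 / 77.8 = 0.25321


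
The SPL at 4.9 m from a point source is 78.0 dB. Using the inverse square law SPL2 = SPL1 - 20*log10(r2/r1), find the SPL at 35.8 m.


r2/r1 = 35.8/4.9 = 7.30612
Correction = 20*log10(7.30612) = 17.2737 dB
SPL2 = 78.0 - 17.2737 = 60.726 dB
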